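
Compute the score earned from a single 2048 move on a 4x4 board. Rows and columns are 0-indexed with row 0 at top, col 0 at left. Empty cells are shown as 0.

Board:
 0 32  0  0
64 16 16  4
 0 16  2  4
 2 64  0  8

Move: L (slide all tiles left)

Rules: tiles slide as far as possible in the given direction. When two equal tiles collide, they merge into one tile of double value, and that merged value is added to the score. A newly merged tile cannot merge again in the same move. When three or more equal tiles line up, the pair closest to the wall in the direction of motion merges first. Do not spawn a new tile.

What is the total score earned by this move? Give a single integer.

Answer: 32

Derivation:
Slide left:
row 0: [0, 32, 0, 0] -> [32, 0, 0, 0]  score +0 (running 0)
row 1: [64, 16, 16, 4] -> [64, 32, 4, 0]  score +32 (running 32)
row 2: [0, 16, 2, 4] -> [16, 2, 4, 0]  score +0 (running 32)
row 3: [2, 64, 0, 8] -> [2, 64, 8, 0]  score +0 (running 32)
Board after move:
32  0  0  0
64 32  4  0
16  2  4  0
 2 64  8  0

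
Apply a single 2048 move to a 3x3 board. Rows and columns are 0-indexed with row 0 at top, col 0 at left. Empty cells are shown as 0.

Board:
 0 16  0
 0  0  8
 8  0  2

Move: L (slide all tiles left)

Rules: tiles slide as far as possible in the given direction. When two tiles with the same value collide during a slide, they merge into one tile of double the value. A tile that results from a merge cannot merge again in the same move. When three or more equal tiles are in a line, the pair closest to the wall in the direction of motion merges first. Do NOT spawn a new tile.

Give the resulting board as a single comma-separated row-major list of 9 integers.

Answer: 16, 0, 0, 8, 0, 0, 8, 2, 0

Derivation:
Slide left:
row 0: [0, 16, 0] -> [16, 0, 0]
row 1: [0, 0, 8] -> [8, 0, 0]
row 2: [8, 0, 2] -> [8, 2, 0]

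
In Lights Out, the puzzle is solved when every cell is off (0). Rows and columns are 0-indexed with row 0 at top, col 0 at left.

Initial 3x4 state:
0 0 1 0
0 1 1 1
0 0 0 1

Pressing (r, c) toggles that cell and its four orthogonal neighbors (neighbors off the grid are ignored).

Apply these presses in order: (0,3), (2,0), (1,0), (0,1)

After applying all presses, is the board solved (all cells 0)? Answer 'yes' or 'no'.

Answer: no

Derivation:
After press 1 at (0,3):
0 0 0 1
0 1 1 0
0 0 0 1

After press 2 at (2,0):
0 0 0 1
1 1 1 0
1 1 0 1

After press 3 at (1,0):
1 0 0 1
0 0 1 0
0 1 0 1

After press 4 at (0,1):
0 1 1 1
0 1 1 0
0 1 0 1

Lights still on: 7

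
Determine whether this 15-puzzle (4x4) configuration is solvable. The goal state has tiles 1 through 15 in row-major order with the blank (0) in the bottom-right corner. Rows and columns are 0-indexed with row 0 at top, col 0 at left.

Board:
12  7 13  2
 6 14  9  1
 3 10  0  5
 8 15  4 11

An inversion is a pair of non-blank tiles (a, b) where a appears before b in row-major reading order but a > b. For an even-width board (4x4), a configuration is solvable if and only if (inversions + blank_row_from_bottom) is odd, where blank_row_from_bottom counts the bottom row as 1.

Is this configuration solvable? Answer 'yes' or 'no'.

Answer: no

Derivation:
Inversions: 52
Blank is in row 2 (0-indexed from top), which is row 2 counting from the bottom (bottom = 1).
52 + 2 = 54, which is even, so the puzzle is not solvable.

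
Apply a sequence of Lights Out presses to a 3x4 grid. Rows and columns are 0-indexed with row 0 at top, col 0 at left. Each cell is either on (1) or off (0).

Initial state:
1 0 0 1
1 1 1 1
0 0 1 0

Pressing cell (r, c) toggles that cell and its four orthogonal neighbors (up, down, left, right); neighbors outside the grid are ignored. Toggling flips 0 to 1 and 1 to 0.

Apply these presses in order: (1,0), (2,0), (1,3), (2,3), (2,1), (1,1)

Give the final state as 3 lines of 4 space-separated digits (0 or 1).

Answer: 0 1 0 0
0 0 1 1
1 1 1 0

Derivation:
After press 1 at (1,0):
0 0 0 1
0 0 1 1
1 0 1 0

After press 2 at (2,0):
0 0 0 1
1 0 1 1
0 1 1 0

After press 3 at (1,3):
0 0 0 0
1 0 0 0
0 1 1 1

After press 4 at (2,3):
0 0 0 0
1 0 0 1
0 1 0 0

After press 5 at (2,1):
0 0 0 0
1 1 0 1
1 0 1 0

After press 6 at (1,1):
0 1 0 0
0 0 1 1
1 1 1 0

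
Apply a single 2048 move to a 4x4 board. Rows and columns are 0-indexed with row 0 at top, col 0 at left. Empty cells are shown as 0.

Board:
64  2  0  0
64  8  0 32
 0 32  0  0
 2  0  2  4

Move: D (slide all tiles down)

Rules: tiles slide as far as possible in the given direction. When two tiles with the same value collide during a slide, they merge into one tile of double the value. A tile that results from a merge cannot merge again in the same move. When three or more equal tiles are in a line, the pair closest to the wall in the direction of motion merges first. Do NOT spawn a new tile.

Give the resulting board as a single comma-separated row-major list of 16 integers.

Answer: 0, 0, 0, 0, 0, 2, 0, 0, 128, 8, 0, 32, 2, 32, 2, 4

Derivation:
Slide down:
col 0: [64, 64, 0, 2] -> [0, 0, 128, 2]
col 1: [2, 8, 32, 0] -> [0, 2, 8, 32]
col 2: [0, 0, 0, 2] -> [0, 0, 0, 2]
col 3: [0, 32, 0, 4] -> [0, 0, 32, 4]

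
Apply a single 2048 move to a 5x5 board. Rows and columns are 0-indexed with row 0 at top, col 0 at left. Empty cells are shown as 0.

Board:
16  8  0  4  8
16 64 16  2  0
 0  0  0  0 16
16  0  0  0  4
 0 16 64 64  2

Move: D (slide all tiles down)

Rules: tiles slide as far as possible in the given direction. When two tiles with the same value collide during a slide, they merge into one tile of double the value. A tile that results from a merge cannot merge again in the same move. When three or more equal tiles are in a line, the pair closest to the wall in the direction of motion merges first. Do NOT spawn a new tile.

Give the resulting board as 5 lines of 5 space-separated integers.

Slide down:
col 0: [16, 16, 0, 16, 0] -> [0, 0, 0, 16, 32]
col 1: [8, 64, 0, 0, 16] -> [0, 0, 8, 64, 16]
col 2: [0, 16, 0, 0, 64] -> [0, 0, 0, 16, 64]
col 3: [4, 2, 0, 0, 64] -> [0, 0, 4, 2, 64]
col 4: [8, 0, 16, 4, 2] -> [0, 8, 16, 4, 2]

Answer:  0  0  0  0  0
 0  0  0  0  8
 0  8  0  4 16
16 64 16  2  4
32 16 64 64  2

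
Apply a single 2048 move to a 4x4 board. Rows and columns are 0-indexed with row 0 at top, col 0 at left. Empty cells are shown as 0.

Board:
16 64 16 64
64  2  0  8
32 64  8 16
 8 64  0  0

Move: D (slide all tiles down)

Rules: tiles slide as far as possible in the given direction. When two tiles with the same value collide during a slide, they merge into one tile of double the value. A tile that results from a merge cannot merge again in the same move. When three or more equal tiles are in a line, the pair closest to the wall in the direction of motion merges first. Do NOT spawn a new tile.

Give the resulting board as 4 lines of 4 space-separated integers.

Slide down:
col 0: [16, 64, 32, 8] -> [16, 64, 32, 8]
col 1: [64, 2, 64, 64] -> [0, 64, 2, 128]
col 2: [16, 0, 8, 0] -> [0, 0, 16, 8]
col 3: [64, 8, 16, 0] -> [0, 64, 8, 16]

Answer:  16   0   0   0
 64  64   0  64
 32   2  16   8
  8 128   8  16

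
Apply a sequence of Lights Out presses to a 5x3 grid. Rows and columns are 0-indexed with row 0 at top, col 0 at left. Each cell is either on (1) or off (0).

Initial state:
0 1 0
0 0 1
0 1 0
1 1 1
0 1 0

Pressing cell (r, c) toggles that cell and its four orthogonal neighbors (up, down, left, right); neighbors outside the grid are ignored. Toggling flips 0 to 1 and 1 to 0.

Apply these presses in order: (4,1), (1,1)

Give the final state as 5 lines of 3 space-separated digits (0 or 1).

After press 1 at (4,1):
0 1 0
0 0 1
0 1 0
1 0 1
1 0 1

After press 2 at (1,1):
0 0 0
1 1 0
0 0 0
1 0 1
1 0 1

Answer: 0 0 0
1 1 0
0 0 0
1 0 1
1 0 1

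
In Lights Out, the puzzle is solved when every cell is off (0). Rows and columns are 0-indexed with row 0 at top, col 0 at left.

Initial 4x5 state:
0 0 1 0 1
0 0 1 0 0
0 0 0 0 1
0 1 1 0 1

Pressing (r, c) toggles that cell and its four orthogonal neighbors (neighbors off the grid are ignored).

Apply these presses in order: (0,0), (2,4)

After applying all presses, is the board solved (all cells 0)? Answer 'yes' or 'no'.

Answer: no

Derivation:
After press 1 at (0,0):
1 1 1 0 1
1 0 1 0 0
0 0 0 0 1
0 1 1 0 1

After press 2 at (2,4):
1 1 1 0 1
1 0 1 0 1
0 0 0 1 0
0 1 1 0 0

Lights still on: 10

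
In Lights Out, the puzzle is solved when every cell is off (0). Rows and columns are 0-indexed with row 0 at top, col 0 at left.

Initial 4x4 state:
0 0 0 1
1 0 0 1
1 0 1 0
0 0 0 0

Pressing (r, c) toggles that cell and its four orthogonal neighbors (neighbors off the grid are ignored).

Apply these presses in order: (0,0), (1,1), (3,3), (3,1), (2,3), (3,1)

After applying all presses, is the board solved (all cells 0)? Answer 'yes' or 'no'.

Answer: no

Derivation:
After press 1 at (0,0):
1 1 0 1
0 0 0 1
1 0 1 0
0 0 0 0

After press 2 at (1,1):
1 0 0 1
1 1 1 1
1 1 1 0
0 0 0 0

After press 3 at (3,3):
1 0 0 1
1 1 1 1
1 1 1 1
0 0 1 1

After press 4 at (3,1):
1 0 0 1
1 1 1 1
1 0 1 1
1 1 0 1

After press 5 at (2,3):
1 0 0 1
1 1 1 0
1 0 0 0
1 1 0 0

After press 6 at (3,1):
1 0 0 1
1 1 1 0
1 1 0 0
0 0 1 0

Lights still on: 8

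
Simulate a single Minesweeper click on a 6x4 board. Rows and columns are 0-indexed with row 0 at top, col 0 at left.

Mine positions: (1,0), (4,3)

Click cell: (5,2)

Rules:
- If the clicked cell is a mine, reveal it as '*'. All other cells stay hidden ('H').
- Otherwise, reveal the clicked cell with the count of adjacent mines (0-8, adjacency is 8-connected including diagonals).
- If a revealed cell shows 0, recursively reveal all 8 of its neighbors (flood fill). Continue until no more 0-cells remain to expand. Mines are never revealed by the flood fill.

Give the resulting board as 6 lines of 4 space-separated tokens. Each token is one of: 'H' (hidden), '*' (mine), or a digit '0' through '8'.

H H H H
H H H H
H H H H
H H H H
H H H H
H H 1 H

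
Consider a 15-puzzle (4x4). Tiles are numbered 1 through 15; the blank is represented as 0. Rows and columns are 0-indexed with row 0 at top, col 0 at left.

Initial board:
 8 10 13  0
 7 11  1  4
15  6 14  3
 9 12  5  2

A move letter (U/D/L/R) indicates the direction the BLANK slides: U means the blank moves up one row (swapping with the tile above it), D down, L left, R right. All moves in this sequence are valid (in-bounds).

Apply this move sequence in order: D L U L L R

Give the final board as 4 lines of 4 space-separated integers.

After move 1 (D):
 8 10 13  4
 7 11  1  0
15  6 14  3
 9 12  5  2

After move 2 (L):
 8 10 13  4
 7 11  0  1
15  6 14  3
 9 12  5  2

After move 3 (U):
 8 10  0  4
 7 11 13  1
15  6 14  3
 9 12  5  2

After move 4 (L):
 8  0 10  4
 7 11 13  1
15  6 14  3
 9 12  5  2

After move 5 (L):
 0  8 10  4
 7 11 13  1
15  6 14  3
 9 12  5  2

After move 6 (R):
 8  0 10  4
 7 11 13  1
15  6 14  3
 9 12  5  2

Answer:  8  0 10  4
 7 11 13  1
15  6 14  3
 9 12  5  2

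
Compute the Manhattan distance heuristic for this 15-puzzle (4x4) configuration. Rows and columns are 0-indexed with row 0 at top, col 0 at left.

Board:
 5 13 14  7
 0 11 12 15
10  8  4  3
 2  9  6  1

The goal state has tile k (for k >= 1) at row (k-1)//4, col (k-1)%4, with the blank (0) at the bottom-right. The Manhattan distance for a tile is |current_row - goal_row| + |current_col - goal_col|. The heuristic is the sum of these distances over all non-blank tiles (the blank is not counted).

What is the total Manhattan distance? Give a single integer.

Tile 5: at (0,0), goal (1,0), distance |0-1|+|0-0| = 1
Tile 13: at (0,1), goal (3,0), distance |0-3|+|1-0| = 4
Tile 14: at (0,2), goal (3,1), distance |0-3|+|2-1| = 4
Tile 7: at (0,3), goal (1,2), distance |0-1|+|3-2| = 2
Tile 11: at (1,1), goal (2,2), distance |1-2|+|1-2| = 2
Tile 12: at (1,2), goal (2,3), distance |1-2|+|2-3| = 2
Tile 15: at (1,3), goal (3,2), distance |1-3|+|3-2| = 3
Tile 10: at (2,0), goal (2,1), distance |2-2|+|0-1| = 1
Tile 8: at (2,1), goal (1,3), distance |2-1|+|1-3| = 3
Tile 4: at (2,2), goal (0,3), distance |2-0|+|2-3| = 3
Tile 3: at (2,3), goal (0,2), distance |2-0|+|3-2| = 3
Tile 2: at (3,0), goal (0,1), distance |3-0|+|0-1| = 4
Tile 9: at (3,1), goal (2,0), distance |3-2|+|1-0| = 2
Tile 6: at (3,2), goal (1,1), distance |3-1|+|2-1| = 3
Tile 1: at (3,3), goal (0,0), distance |3-0|+|3-0| = 6
Sum: 1 + 4 + 4 + 2 + 2 + 2 + 3 + 1 + 3 + 3 + 3 + 4 + 2 + 3 + 6 = 43

Answer: 43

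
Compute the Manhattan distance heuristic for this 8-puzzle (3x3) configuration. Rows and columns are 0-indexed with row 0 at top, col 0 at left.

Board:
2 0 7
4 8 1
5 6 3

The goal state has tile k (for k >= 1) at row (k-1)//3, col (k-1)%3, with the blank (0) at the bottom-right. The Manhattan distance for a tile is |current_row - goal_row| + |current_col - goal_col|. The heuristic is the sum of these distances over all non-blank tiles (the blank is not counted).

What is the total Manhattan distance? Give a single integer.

Tile 2: (0,0)->(0,1) = 1
Tile 7: (0,2)->(2,0) = 4
Tile 4: (1,0)->(1,0) = 0
Tile 8: (1,1)->(2,1) = 1
Tile 1: (1,2)->(0,0) = 3
Tile 5: (2,0)->(1,1) = 2
Tile 6: (2,1)->(1,2) = 2
Tile 3: (2,2)->(0,2) = 2
Sum: 1 + 4 + 0 + 1 + 3 + 2 + 2 + 2 = 15

Answer: 15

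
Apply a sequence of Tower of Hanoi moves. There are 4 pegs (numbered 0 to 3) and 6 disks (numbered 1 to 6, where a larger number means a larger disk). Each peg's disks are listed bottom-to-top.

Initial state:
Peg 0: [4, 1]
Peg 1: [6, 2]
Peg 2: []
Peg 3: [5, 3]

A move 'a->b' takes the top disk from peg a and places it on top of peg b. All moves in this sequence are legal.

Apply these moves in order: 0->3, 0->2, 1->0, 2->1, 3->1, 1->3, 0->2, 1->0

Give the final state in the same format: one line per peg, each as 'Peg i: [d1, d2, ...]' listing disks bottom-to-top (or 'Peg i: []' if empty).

After move 1 (0->3):
Peg 0: [4]
Peg 1: [6, 2]
Peg 2: []
Peg 3: [5, 3, 1]

After move 2 (0->2):
Peg 0: []
Peg 1: [6, 2]
Peg 2: [4]
Peg 3: [5, 3, 1]

After move 3 (1->0):
Peg 0: [2]
Peg 1: [6]
Peg 2: [4]
Peg 3: [5, 3, 1]

After move 4 (2->1):
Peg 0: [2]
Peg 1: [6, 4]
Peg 2: []
Peg 3: [5, 3, 1]

After move 5 (3->1):
Peg 0: [2]
Peg 1: [6, 4, 1]
Peg 2: []
Peg 3: [5, 3]

After move 6 (1->3):
Peg 0: [2]
Peg 1: [6, 4]
Peg 2: []
Peg 3: [5, 3, 1]

After move 7 (0->2):
Peg 0: []
Peg 1: [6, 4]
Peg 2: [2]
Peg 3: [5, 3, 1]

After move 8 (1->0):
Peg 0: [4]
Peg 1: [6]
Peg 2: [2]
Peg 3: [5, 3, 1]

Answer: Peg 0: [4]
Peg 1: [6]
Peg 2: [2]
Peg 3: [5, 3, 1]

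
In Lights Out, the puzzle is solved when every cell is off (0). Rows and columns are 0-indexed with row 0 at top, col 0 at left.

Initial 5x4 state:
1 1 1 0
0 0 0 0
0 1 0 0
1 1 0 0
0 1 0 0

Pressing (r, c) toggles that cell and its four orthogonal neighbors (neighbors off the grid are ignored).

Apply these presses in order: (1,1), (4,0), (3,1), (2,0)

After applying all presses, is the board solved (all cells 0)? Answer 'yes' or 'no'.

After press 1 at (1,1):
1 0 1 0
1 1 1 0
0 0 0 0
1 1 0 0
0 1 0 0

After press 2 at (4,0):
1 0 1 0
1 1 1 0
0 0 0 0
0 1 0 0
1 0 0 0

After press 3 at (3,1):
1 0 1 0
1 1 1 0
0 1 0 0
1 0 1 0
1 1 0 0

After press 4 at (2,0):
1 0 1 0
0 1 1 0
1 0 0 0
0 0 1 0
1 1 0 0

Lights still on: 8

Answer: no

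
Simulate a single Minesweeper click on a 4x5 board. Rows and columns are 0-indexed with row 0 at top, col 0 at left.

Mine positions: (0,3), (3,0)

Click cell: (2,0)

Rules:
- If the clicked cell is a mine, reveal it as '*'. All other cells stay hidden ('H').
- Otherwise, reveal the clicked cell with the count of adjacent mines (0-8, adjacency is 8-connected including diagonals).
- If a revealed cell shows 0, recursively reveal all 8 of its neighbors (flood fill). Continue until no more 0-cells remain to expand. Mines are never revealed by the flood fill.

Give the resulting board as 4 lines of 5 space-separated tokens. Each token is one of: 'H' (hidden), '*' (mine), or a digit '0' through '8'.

H H H H H
H H H H H
1 H H H H
H H H H H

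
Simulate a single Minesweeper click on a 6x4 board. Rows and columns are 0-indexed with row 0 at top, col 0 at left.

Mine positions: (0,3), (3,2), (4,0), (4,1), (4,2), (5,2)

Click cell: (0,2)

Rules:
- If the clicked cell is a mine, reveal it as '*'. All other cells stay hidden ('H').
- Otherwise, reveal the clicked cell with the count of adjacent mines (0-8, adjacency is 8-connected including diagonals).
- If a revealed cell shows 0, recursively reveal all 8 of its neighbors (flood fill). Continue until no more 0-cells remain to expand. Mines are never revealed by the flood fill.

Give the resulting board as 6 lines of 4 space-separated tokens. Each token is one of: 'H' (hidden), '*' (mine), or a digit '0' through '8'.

H H 1 H
H H H H
H H H H
H H H H
H H H H
H H H H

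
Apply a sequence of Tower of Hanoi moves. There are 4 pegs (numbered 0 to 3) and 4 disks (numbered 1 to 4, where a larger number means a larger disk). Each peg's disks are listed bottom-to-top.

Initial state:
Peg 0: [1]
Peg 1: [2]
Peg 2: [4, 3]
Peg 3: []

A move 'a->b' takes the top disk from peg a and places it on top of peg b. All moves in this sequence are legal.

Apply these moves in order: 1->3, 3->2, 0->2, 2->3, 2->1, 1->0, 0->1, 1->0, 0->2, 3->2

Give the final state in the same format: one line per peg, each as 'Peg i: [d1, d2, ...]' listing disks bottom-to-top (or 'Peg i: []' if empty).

After move 1 (1->3):
Peg 0: [1]
Peg 1: []
Peg 2: [4, 3]
Peg 3: [2]

After move 2 (3->2):
Peg 0: [1]
Peg 1: []
Peg 2: [4, 3, 2]
Peg 3: []

After move 3 (0->2):
Peg 0: []
Peg 1: []
Peg 2: [4, 3, 2, 1]
Peg 3: []

After move 4 (2->3):
Peg 0: []
Peg 1: []
Peg 2: [4, 3, 2]
Peg 3: [1]

After move 5 (2->1):
Peg 0: []
Peg 1: [2]
Peg 2: [4, 3]
Peg 3: [1]

After move 6 (1->0):
Peg 0: [2]
Peg 1: []
Peg 2: [4, 3]
Peg 3: [1]

After move 7 (0->1):
Peg 0: []
Peg 1: [2]
Peg 2: [4, 3]
Peg 3: [1]

After move 8 (1->0):
Peg 0: [2]
Peg 1: []
Peg 2: [4, 3]
Peg 3: [1]

After move 9 (0->2):
Peg 0: []
Peg 1: []
Peg 2: [4, 3, 2]
Peg 3: [1]

After move 10 (3->2):
Peg 0: []
Peg 1: []
Peg 2: [4, 3, 2, 1]
Peg 3: []

Answer: Peg 0: []
Peg 1: []
Peg 2: [4, 3, 2, 1]
Peg 3: []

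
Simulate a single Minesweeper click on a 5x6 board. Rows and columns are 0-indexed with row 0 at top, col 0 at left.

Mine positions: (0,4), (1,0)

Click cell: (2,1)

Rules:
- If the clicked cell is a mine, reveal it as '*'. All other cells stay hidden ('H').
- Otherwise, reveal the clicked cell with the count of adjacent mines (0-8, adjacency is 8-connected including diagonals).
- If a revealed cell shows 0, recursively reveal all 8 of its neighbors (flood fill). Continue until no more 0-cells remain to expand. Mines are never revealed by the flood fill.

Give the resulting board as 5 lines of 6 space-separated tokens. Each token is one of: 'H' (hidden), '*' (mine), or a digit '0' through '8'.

H H H H H H
H H H H H H
H 1 H H H H
H H H H H H
H H H H H H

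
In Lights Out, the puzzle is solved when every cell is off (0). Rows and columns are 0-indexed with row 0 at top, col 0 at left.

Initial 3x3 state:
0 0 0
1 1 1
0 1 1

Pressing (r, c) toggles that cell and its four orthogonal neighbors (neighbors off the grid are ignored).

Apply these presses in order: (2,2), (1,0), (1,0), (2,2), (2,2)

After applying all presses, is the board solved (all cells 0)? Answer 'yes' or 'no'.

After press 1 at (2,2):
0 0 0
1 1 0
0 0 0

After press 2 at (1,0):
1 0 0
0 0 0
1 0 0

After press 3 at (1,0):
0 0 0
1 1 0
0 0 0

After press 4 at (2,2):
0 0 0
1 1 1
0 1 1

After press 5 at (2,2):
0 0 0
1 1 0
0 0 0

Lights still on: 2

Answer: no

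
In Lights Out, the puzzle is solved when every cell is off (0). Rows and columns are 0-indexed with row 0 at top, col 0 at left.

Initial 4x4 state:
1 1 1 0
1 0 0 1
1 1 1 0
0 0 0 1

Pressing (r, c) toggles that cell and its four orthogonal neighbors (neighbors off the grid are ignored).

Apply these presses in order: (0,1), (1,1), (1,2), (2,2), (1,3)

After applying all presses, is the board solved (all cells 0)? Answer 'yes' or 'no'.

After press 1 at (0,1):
0 0 0 0
1 1 0 1
1 1 1 0
0 0 0 1

After press 2 at (1,1):
0 1 0 0
0 0 1 1
1 0 1 0
0 0 0 1

After press 3 at (1,2):
0 1 1 0
0 1 0 0
1 0 0 0
0 0 0 1

After press 4 at (2,2):
0 1 1 0
0 1 1 0
1 1 1 1
0 0 1 1

After press 5 at (1,3):
0 1 1 1
0 1 0 1
1 1 1 0
0 0 1 1

Lights still on: 10

Answer: no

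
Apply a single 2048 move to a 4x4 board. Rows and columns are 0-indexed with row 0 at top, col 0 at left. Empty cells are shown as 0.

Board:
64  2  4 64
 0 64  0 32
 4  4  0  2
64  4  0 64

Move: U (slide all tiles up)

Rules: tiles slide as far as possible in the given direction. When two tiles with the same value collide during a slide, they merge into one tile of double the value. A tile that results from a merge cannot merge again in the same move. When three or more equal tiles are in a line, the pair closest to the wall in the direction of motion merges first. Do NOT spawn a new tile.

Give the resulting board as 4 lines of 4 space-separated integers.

Slide up:
col 0: [64, 0, 4, 64] -> [64, 4, 64, 0]
col 1: [2, 64, 4, 4] -> [2, 64, 8, 0]
col 2: [4, 0, 0, 0] -> [4, 0, 0, 0]
col 3: [64, 32, 2, 64] -> [64, 32, 2, 64]

Answer: 64  2  4 64
 4 64  0 32
64  8  0  2
 0  0  0 64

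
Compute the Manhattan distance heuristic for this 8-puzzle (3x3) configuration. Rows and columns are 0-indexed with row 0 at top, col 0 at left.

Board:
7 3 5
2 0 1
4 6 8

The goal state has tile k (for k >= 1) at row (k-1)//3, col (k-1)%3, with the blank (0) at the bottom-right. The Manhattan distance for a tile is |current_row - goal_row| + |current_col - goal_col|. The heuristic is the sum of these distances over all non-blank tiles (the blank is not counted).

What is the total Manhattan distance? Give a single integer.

Tile 7: at (0,0), goal (2,0), distance |0-2|+|0-0| = 2
Tile 3: at (0,1), goal (0,2), distance |0-0|+|1-2| = 1
Tile 5: at (0,2), goal (1,1), distance |0-1|+|2-1| = 2
Tile 2: at (1,0), goal (0,1), distance |1-0|+|0-1| = 2
Tile 1: at (1,2), goal (0,0), distance |1-0|+|2-0| = 3
Tile 4: at (2,0), goal (1,0), distance |2-1|+|0-0| = 1
Tile 6: at (2,1), goal (1,2), distance |2-1|+|1-2| = 2
Tile 8: at (2,2), goal (2,1), distance |2-2|+|2-1| = 1
Sum: 2 + 1 + 2 + 2 + 3 + 1 + 2 + 1 = 14

Answer: 14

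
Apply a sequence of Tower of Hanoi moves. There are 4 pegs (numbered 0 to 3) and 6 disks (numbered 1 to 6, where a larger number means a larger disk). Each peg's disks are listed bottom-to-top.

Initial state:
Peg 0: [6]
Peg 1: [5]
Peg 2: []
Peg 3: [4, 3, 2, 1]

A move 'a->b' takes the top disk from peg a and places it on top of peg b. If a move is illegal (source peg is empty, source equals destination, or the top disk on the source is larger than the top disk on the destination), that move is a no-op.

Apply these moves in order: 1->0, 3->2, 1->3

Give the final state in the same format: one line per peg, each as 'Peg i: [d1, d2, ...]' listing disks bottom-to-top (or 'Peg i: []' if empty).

Answer: Peg 0: [6, 5]
Peg 1: []
Peg 2: [1]
Peg 3: [4, 3, 2]

Derivation:
After move 1 (1->0):
Peg 0: [6, 5]
Peg 1: []
Peg 2: []
Peg 3: [4, 3, 2, 1]

After move 2 (3->2):
Peg 0: [6, 5]
Peg 1: []
Peg 2: [1]
Peg 3: [4, 3, 2]

After move 3 (1->3):
Peg 0: [6, 5]
Peg 1: []
Peg 2: [1]
Peg 3: [4, 3, 2]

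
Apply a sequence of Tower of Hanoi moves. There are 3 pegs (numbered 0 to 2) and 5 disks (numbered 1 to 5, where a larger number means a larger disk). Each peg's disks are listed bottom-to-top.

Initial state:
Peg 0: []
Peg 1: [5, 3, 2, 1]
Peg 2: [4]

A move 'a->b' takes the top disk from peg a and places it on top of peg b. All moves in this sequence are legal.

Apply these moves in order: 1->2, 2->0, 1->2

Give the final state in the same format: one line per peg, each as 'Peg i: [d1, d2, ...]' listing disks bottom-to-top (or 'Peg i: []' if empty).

Answer: Peg 0: [1]
Peg 1: [5, 3]
Peg 2: [4, 2]

Derivation:
After move 1 (1->2):
Peg 0: []
Peg 1: [5, 3, 2]
Peg 2: [4, 1]

After move 2 (2->0):
Peg 0: [1]
Peg 1: [5, 3, 2]
Peg 2: [4]

After move 3 (1->2):
Peg 0: [1]
Peg 1: [5, 3]
Peg 2: [4, 2]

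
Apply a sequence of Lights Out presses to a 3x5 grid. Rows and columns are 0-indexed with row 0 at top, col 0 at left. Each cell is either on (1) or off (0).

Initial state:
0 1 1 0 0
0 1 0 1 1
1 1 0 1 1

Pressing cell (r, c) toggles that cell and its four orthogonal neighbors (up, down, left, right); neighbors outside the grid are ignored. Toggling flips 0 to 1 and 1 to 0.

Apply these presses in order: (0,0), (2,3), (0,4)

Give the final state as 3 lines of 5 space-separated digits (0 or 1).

After press 1 at (0,0):
1 0 1 0 0
1 1 0 1 1
1 1 0 1 1

After press 2 at (2,3):
1 0 1 0 0
1 1 0 0 1
1 1 1 0 0

After press 3 at (0,4):
1 0 1 1 1
1 1 0 0 0
1 1 1 0 0

Answer: 1 0 1 1 1
1 1 0 0 0
1 1 1 0 0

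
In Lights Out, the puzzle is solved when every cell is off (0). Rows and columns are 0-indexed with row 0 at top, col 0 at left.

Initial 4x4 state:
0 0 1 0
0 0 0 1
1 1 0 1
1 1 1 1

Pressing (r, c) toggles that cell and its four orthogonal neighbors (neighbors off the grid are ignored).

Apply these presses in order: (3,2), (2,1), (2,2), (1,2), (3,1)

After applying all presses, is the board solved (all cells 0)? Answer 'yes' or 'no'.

After press 1 at (3,2):
0 0 1 0
0 0 0 1
1 1 1 1
1 0 0 0

After press 2 at (2,1):
0 0 1 0
0 1 0 1
0 0 0 1
1 1 0 0

After press 3 at (2,2):
0 0 1 0
0 1 1 1
0 1 1 0
1 1 1 0

After press 4 at (1,2):
0 0 0 0
0 0 0 0
0 1 0 0
1 1 1 0

After press 5 at (3,1):
0 0 0 0
0 0 0 0
0 0 0 0
0 0 0 0

Lights still on: 0

Answer: yes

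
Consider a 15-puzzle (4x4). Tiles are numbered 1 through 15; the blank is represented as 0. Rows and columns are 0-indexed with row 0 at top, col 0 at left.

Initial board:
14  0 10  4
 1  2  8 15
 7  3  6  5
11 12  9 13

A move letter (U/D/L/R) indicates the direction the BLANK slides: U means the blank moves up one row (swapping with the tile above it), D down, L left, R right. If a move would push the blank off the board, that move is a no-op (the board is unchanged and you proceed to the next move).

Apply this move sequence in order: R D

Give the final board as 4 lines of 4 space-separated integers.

After move 1 (R):
14 10  0  4
 1  2  8 15
 7  3  6  5
11 12  9 13

After move 2 (D):
14 10  8  4
 1  2  0 15
 7  3  6  5
11 12  9 13

Answer: 14 10  8  4
 1  2  0 15
 7  3  6  5
11 12  9 13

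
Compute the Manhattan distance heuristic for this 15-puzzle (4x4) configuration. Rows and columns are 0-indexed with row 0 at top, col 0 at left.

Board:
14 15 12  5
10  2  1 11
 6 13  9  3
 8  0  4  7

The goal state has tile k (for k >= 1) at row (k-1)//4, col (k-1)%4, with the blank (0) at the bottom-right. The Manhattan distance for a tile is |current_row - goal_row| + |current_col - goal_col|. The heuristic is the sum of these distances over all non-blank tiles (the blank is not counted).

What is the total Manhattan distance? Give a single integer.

Answer: 44

Derivation:
Tile 14: (0,0)->(3,1) = 4
Tile 15: (0,1)->(3,2) = 4
Tile 12: (0,2)->(2,3) = 3
Tile 5: (0,3)->(1,0) = 4
Tile 10: (1,0)->(2,1) = 2
Tile 2: (1,1)->(0,1) = 1
Tile 1: (1,2)->(0,0) = 3
Tile 11: (1,3)->(2,2) = 2
Tile 6: (2,0)->(1,1) = 2
Tile 13: (2,1)->(3,0) = 2
Tile 9: (2,2)->(2,0) = 2
Tile 3: (2,3)->(0,2) = 3
Tile 8: (3,0)->(1,3) = 5
Tile 4: (3,2)->(0,3) = 4
Tile 7: (3,3)->(1,2) = 3
Sum: 4 + 4 + 3 + 4 + 2 + 1 + 3 + 2 + 2 + 2 + 2 + 3 + 5 + 4 + 3 = 44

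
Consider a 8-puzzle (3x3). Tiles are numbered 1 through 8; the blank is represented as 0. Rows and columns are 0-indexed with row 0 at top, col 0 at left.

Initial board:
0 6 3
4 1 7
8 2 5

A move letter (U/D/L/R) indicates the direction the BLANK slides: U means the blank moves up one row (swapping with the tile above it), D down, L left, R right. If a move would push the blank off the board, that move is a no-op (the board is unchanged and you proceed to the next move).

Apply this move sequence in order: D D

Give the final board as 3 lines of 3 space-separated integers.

After move 1 (D):
4 6 3
0 1 7
8 2 5

After move 2 (D):
4 6 3
8 1 7
0 2 5

Answer: 4 6 3
8 1 7
0 2 5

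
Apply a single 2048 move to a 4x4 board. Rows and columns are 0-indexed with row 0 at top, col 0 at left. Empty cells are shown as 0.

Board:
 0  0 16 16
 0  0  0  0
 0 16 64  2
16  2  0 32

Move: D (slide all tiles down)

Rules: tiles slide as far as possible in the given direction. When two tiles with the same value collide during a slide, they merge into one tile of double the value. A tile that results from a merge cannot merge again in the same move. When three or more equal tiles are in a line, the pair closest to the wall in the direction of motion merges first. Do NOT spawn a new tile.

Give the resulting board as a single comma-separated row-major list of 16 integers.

Answer: 0, 0, 0, 0, 0, 0, 0, 16, 0, 16, 16, 2, 16, 2, 64, 32

Derivation:
Slide down:
col 0: [0, 0, 0, 16] -> [0, 0, 0, 16]
col 1: [0, 0, 16, 2] -> [0, 0, 16, 2]
col 2: [16, 0, 64, 0] -> [0, 0, 16, 64]
col 3: [16, 0, 2, 32] -> [0, 16, 2, 32]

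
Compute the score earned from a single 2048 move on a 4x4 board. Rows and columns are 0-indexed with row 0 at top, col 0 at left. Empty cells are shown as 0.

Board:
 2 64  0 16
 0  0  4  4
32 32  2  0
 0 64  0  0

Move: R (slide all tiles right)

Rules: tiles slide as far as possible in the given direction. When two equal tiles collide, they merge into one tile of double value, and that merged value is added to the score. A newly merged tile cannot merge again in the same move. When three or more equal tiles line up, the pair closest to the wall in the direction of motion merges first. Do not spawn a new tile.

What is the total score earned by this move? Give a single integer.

Slide right:
row 0: [2, 64, 0, 16] -> [0, 2, 64, 16]  score +0 (running 0)
row 1: [0, 0, 4, 4] -> [0, 0, 0, 8]  score +8 (running 8)
row 2: [32, 32, 2, 0] -> [0, 0, 64, 2]  score +64 (running 72)
row 3: [0, 64, 0, 0] -> [0, 0, 0, 64]  score +0 (running 72)
Board after move:
 0  2 64 16
 0  0  0  8
 0  0 64  2
 0  0  0 64

Answer: 72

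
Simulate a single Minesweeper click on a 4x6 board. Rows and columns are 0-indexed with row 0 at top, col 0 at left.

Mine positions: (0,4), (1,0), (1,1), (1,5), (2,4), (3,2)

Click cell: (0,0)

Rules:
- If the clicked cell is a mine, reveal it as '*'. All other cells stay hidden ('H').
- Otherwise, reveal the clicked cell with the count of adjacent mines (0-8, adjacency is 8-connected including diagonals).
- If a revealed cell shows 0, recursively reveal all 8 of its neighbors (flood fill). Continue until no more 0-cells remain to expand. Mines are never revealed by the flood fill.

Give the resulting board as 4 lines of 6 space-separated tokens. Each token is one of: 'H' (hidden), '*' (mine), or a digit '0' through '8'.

2 H H H H H
H H H H H H
H H H H H H
H H H H H H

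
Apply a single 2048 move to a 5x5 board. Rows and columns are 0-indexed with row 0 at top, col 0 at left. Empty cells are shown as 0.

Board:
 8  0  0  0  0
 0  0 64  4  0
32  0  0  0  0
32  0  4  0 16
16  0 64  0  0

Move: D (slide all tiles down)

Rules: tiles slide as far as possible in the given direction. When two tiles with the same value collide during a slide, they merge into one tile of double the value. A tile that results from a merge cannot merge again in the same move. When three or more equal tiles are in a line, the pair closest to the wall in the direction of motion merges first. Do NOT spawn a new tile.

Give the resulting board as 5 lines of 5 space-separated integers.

Slide down:
col 0: [8, 0, 32, 32, 16] -> [0, 0, 8, 64, 16]
col 1: [0, 0, 0, 0, 0] -> [0, 0, 0, 0, 0]
col 2: [0, 64, 0, 4, 64] -> [0, 0, 64, 4, 64]
col 3: [0, 4, 0, 0, 0] -> [0, 0, 0, 0, 4]
col 4: [0, 0, 0, 16, 0] -> [0, 0, 0, 0, 16]

Answer:  0  0  0  0  0
 0  0  0  0  0
 8  0 64  0  0
64  0  4  0  0
16  0 64  4 16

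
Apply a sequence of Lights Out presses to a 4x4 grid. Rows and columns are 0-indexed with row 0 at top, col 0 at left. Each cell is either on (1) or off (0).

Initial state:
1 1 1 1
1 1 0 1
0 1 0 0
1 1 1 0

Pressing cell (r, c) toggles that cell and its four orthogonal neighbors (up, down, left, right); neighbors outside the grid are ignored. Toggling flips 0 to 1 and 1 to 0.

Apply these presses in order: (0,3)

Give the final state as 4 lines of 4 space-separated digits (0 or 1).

After press 1 at (0,3):
1 1 0 0
1 1 0 0
0 1 0 0
1 1 1 0

Answer: 1 1 0 0
1 1 0 0
0 1 0 0
1 1 1 0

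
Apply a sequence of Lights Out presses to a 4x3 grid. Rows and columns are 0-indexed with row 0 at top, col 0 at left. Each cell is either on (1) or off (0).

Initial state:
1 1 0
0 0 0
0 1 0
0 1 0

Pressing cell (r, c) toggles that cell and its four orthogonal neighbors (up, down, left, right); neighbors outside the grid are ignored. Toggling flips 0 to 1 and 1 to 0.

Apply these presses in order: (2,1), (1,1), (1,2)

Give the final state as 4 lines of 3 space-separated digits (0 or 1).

Answer: 1 0 1
1 1 0
1 1 0
0 0 0

Derivation:
After press 1 at (2,1):
1 1 0
0 1 0
1 0 1
0 0 0

After press 2 at (1,1):
1 0 0
1 0 1
1 1 1
0 0 0

After press 3 at (1,2):
1 0 1
1 1 0
1 1 0
0 0 0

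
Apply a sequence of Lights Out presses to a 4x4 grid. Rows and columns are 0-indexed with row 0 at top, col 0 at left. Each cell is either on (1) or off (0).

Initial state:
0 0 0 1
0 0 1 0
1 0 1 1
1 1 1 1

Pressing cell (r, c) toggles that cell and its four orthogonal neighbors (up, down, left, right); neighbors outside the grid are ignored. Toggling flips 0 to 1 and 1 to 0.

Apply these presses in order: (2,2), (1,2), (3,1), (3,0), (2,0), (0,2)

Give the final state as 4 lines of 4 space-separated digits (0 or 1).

Answer: 0 1 0 0
1 1 0 1
1 1 1 0
0 1 1 1

Derivation:
After press 1 at (2,2):
0 0 0 1
0 0 0 0
1 1 0 0
1 1 0 1

After press 2 at (1,2):
0 0 1 1
0 1 1 1
1 1 1 0
1 1 0 1

After press 3 at (3,1):
0 0 1 1
0 1 1 1
1 0 1 0
0 0 1 1

After press 4 at (3,0):
0 0 1 1
0 1 1 1
0 0 1 0
1 1 1 1

After press 5 at (2,0):
0 0 1 1
1 1 1 1
1 1 1 0
0 1 1 1

After press 6 at (0,2):
0 1 0 0
1 1 0 1
1 1 1 0
0 1 1 1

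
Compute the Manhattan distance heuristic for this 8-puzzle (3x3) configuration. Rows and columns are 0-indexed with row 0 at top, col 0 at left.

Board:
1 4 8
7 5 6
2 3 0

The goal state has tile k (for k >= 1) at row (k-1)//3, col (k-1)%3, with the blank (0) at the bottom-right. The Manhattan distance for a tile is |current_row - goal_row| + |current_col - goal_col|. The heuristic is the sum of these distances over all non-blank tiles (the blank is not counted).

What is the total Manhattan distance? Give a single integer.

Tile 1: (0,0)->(0,0) = 0
Tile 4: (0,1)->(1,0) = 2
Tile 8: (0,2)->(2,1) = 3
Tile 7: (1,0)->(2,0) = 1
Tile 5: (1,1)->(1,1) = 0
Tile 6: (1,2)->(1,2) = 0
Tile 2: (2,0)->(0,1) = 3
Tile 3: (2,1)->(0,2) = 3
Sum: 0 + 2 + 3 + 1 + 0 + 0 + 3 + 3 = 12

Answer: 12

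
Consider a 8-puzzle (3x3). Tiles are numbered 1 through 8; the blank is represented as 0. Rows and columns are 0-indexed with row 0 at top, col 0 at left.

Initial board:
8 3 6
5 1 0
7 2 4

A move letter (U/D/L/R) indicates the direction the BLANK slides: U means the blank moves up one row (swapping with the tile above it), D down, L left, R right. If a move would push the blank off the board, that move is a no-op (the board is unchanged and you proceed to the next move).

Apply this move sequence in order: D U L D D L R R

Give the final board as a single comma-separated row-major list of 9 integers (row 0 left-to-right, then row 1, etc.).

Answer: 8, 3, 6, 5, 2, 1, 7, 4, 0

Derivation:
After move 1 (D):
8 3 6
5 1 4
7 2 0

After move 2 (U):
8 3 6
5 1 0
7 2 4

After move 3 (L):
8 3 6
5 0 1
7 2 4

After move 4 (D):
8 3 6
5 2 1
7 0 4

After move 5 (D):
8 3 6
5 2 1
7 0 4

After move 6 (L):
8 3 6
5 2 1
0 7 4

After move 7 (R):
8 3 6
5 2 1
7 0 4

After move 8 (R):
8 3 6
5 2 1
7 4 0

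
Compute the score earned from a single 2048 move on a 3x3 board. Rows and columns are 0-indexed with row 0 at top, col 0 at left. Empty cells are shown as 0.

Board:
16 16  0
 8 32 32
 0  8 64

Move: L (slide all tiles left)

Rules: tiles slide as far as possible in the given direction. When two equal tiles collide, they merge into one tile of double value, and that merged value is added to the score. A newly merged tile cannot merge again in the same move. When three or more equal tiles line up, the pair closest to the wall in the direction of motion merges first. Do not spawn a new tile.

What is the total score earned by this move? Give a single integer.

Slide left:
row 0: [16, 16, 0] -> [32, 0, 0]  score +32 (running 32)
row 1: [8, 32, 32] -> [8, 64, 0]  score +64 (running 96)
row 2: [0, 8, 64] -> [8, 64, 0]  score +0 (running 96)
Board after move:
32  0  0
 8 64  0
 8 64  0

Answer: 96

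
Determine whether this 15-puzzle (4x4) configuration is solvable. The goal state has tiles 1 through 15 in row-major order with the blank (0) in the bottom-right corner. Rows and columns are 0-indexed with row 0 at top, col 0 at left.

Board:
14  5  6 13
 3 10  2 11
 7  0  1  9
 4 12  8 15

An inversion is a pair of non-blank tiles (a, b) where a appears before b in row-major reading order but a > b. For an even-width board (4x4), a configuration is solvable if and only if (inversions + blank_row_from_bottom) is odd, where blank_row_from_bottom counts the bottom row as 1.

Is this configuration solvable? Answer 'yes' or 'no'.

Inversions: 50
Blank is in row 2 (0-indexed from top), which is row 2 counting from the bottom (bottom = 1).
50 + 2 = 52, which is even, so the puzzle is not solvable.

Answer: no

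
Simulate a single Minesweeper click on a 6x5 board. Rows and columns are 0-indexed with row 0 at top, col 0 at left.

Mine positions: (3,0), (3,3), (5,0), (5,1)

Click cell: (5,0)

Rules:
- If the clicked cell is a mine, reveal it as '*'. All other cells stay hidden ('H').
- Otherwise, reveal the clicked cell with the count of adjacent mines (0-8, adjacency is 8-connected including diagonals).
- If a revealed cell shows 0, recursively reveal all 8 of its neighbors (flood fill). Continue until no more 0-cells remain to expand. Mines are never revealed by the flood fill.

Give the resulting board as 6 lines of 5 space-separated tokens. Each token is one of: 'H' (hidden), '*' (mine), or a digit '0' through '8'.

H H H H H
H H H H H
H H H H H
H H H H H
H H H H H
* H H H H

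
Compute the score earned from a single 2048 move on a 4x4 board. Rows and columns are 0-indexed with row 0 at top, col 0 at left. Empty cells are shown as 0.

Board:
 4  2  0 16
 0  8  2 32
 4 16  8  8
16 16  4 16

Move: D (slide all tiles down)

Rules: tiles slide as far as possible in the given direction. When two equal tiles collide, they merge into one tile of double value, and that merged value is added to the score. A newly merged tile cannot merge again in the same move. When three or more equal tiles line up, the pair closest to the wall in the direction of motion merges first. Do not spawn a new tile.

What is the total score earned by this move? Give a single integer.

Answer: 40

Derivation:
Slide down:
col 0: [4, 0, 4, 16] -> [0, 0, 8, 16]  score +8 (running 8)
col 1: [2, 8, 16, 16] -> [0, 2, 8, 32]  score +32 (running 40)
col 2: [0, 2, 8, 4] -> [0, 2, 8, 4]  score +0 (running 40)
col 3: [16, 32, 8, 16] -> [16, 32, 8, 16]  score +0 (running 40)
Board after move:
 0  0  0 16
 0  2  2 32
 8  8  8  8
16 32  4 16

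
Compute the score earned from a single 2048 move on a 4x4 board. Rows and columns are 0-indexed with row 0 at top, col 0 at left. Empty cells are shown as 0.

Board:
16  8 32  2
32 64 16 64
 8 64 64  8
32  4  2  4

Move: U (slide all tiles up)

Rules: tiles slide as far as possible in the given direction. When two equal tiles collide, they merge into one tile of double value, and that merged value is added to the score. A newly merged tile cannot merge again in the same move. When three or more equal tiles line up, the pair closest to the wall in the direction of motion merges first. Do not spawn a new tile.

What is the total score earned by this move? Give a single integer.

Slide up:
col 0: [16, 32, 8, 32] -> [16, 32, 8, 32]  score +0 (running 0)
col 1: [8, 64, 64, 4] -> [8, 128, 4, 0]  score +128 (running 128)
col 2: [32, 16, 64, 2] -> [32, 16, 64, 2]  score +0 (running 128)
col 3: [2, 64, 8, 4] -> [2, 64, 8, 4]  score +0 (running 128)
Board after move:
 16   8  32   2
 32 128  16  64
  8   4  64   8
 32   0   2   4

Answer: 128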